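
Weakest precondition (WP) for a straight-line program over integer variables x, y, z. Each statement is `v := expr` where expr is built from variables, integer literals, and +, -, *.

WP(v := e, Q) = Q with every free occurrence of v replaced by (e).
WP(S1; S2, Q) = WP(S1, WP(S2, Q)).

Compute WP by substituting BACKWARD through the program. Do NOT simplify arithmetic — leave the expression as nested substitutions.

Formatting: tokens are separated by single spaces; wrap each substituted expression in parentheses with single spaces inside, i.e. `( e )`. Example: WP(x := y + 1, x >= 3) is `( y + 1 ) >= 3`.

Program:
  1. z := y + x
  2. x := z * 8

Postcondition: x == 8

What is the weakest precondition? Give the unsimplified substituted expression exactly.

post: x == 8
stmt 2: x := z * 8  -- replace 1 occurrence(s) of x with (z * 8)
  => ( z * 8 ) == 8
stmt 1: z := y + x  -- replace 1 occurrence(s) of z with (y + x)
  => ( ( y + x ) * 8 ) == 8

Answer: ( ( y + x ) * 8 ) == 8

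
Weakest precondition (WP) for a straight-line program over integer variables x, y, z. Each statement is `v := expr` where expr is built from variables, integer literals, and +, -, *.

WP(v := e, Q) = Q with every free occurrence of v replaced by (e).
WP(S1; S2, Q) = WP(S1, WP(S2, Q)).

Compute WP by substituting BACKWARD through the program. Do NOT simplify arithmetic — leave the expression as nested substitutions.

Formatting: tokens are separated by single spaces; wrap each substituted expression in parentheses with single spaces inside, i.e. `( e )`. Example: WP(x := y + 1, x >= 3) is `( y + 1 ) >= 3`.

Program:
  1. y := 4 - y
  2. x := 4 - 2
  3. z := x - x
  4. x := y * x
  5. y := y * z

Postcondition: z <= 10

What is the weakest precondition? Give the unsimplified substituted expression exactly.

Answer: ( ( 4 - 2 ) - ( 4 - 2 ) ) <= 10

Derivation:
post: z <= 10
stmt 5: y := y * z  -- replace 0 occurrence(s) of y with (y * z)
  => z <= 10
stmt 4: x := y * x  -- replace 0 occurrence(s) of x with (y * x)
  => z <= 10
stmt 3: z := x - x  -- replace 1 occurrence(s) of z with (x - x)
  => ( x - x ) <= 10
stmt 2: x := 4 - 2  -- replace 2 occurrence(s) of x with (4 - 2)
  => ( ( 4 - 2 ) - ( 4 - 2 ) ) <= 10
stmt 1: y := 4 - y  -- replace 0 occurrence(s) of y with (4 - y)
  => ( ( 4 - 2 ) - ( 4 - 2 ) ) <= 10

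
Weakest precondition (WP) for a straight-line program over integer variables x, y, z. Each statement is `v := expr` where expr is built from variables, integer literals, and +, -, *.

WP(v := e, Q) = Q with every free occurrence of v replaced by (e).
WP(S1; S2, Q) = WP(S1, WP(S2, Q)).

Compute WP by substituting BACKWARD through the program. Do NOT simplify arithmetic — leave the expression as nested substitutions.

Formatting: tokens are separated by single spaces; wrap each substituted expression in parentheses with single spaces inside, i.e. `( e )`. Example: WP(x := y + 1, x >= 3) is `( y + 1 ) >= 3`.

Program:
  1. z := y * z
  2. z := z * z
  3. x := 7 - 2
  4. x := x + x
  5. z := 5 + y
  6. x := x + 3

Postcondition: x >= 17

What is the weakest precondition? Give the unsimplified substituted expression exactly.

post: x >= 17
stmt 6: x := x + 3  -- replace 1 occurrence(s) of x with (x + 3)
  => ( x + 3 ) >= 17
stmt 5: z := 5 + y  -- replace 0 occurrence(s) of z with (5 + y)
  => ( x + 3 ) >= 17
stmt 4: x := x + x  -- replace 1 occurrence(s) of x with (x + x)
  => ( ( x + x ) + 3 ) >= 17
stmt 3: x := 7 - 2  -- replace 2 occurrence(s) of x with (7 - 2)
  => ( ( ( 7 - 2 ) + ( 7 - 2 ) ) + 3 ) >= 17
stmt 2: z := z * z  -- replace 0 occurrence(s) of z with (z * z)
  => ( ( ( 7 - 2 ) + ( 7 - 2 ) ) + 3 ) >= 17
stmt 1: z := y * z  -- replace 0 occurrence(s) of z with (y * z)
  => ( ( ( 7 - 2 ) + ( 7 - 2 ) ) + 3 ) >= 17

Answer: ( ( ( 7 - 2 ) + ( 7 - 2 ) ) + 3 ) >= 17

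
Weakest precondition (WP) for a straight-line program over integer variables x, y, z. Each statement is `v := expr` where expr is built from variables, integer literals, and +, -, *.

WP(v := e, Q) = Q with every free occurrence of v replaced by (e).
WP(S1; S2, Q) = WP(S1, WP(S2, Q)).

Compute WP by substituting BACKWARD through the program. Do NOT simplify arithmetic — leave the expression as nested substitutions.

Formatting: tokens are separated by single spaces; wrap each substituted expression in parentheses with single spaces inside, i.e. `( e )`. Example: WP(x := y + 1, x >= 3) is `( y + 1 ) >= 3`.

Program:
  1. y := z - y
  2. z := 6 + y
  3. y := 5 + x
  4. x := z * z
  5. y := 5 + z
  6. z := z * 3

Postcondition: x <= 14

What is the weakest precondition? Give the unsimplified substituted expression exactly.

Answer: ( ( 6 + ( z - y ) ) * ( 6 + ( z - y ) ) ) <= 14

Derivation:
post: x <= 14
stmt 6: z := z * 3  -- replace 0 occurrence(s) of z with (z * 3)
  => x <= 14
stmt 5: y := 5 + z  -- replace 0 occurrence(s) of y with (5 + z)
  => x <= 14
stmt 4: x := z * z  -- replace 1 occurrence(s) of x with (z * z)
  => ( z * z ) <= 14
stmt 3: y := 5 + x  -- replace 0 occurrence(s) of y with (5 + x)
  => ( z * z ) <= 14
stmt 2: z := 6 + y  -- replace 2 occurrence(s) of z with (6 + y)
  => ( ( 6 + y ) * ( 6 + y ) ) <= 14
stmt 1: y := z - y  -- replace 2 occurrence(s) of y with (z - y)
  => ( ( 6 + ( z - y ) ) * ( 6 + ( z - y ) ) ) <= 14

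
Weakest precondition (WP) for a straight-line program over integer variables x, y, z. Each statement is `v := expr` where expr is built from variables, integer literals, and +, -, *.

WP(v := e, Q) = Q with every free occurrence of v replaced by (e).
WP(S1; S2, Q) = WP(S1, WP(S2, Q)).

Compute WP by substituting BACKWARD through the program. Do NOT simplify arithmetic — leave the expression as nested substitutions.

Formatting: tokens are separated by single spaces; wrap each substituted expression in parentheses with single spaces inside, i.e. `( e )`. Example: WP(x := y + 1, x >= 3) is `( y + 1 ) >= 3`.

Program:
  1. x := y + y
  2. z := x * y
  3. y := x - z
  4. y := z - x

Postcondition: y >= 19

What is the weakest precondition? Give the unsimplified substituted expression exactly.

Answer: ( ( ( y + y ) * y ) - ( y + y ) ) >= 19

Derivation:
post: y >= 19
stmt 4: y := z - x  -- replace 1 occurrence(s) of y with (z - x)
  => ( z - x ) >= 19
stmt 3: y := x - z  -- replace 0 occurrence(s) of y with (x - z)
  => ( z - x ) >= 19
stmt 2: z := x * y  -- replace 1 occurrence(s) of z with (x * y)
  => ( ( x * y ) - x ) >= 19
stmt 1: x := y + y  -- replace 2 occurrence(s) of x with (y + y)
  => ( ( ( y + y ) * y ) - ( y + y ) ) >= 19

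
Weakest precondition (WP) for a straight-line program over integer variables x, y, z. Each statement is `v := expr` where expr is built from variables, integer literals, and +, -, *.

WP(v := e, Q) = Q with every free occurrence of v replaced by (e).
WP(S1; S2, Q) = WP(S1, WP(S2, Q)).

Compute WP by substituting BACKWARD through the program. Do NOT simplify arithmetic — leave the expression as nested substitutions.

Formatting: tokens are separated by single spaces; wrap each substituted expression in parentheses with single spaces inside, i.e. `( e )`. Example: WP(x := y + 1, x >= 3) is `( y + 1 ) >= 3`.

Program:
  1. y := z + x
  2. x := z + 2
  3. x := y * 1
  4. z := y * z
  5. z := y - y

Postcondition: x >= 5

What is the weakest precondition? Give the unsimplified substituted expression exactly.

post: x >= 5
stmt 5: z := y - y  -- replace 0 occurrence(s) of z with (y - y)
  => x >= 5
stmt 4: z := y * z  -- replace 0 occurrence(s) of z with (y * z)
  => x >= 5
stmt 3: x := y * 1  -- replace 1 occurrence(s) of x with (y * 1)
  => ( y * 1 ) >= 5
stmt 2: x := z + 2  -- replace 0 occurrence(s) of x with (z + 2)
  => ( y * 1 ) >= 5
stmt 1: y := z + x  -- replace 1 occurrence(s) of y with (z + x)
  => ( ( z + x ) * 1 ) >= 5

Answer: ( ( z + x ) * 1 ) >= 5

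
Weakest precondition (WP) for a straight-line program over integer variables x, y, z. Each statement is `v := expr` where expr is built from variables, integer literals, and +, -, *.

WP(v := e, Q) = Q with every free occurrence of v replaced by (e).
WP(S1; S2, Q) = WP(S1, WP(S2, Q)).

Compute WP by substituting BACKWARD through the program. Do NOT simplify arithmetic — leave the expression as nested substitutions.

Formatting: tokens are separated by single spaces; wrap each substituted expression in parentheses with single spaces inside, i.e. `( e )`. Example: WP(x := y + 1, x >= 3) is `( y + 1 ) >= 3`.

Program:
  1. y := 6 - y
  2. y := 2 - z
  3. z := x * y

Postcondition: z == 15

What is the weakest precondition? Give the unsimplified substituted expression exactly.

post: z == 15
stmt 3: z := x * y  -- replace 1 occurrence(s) of z with (x * y)
  => ( x * y ) == 15
stmt 2: y := 2 - z  -- replace 1 occurrence(s) of y with (2 - z)
  => ( x * ( 2 - z ) ) == 15
stmt 1: y := 6 - y  -- replace 0 occurrence(s) of y with (6 - y)
  => ( x * ( 2 - z ) ) == 15

Answer: ( x * ( 2 - z ) ) == 15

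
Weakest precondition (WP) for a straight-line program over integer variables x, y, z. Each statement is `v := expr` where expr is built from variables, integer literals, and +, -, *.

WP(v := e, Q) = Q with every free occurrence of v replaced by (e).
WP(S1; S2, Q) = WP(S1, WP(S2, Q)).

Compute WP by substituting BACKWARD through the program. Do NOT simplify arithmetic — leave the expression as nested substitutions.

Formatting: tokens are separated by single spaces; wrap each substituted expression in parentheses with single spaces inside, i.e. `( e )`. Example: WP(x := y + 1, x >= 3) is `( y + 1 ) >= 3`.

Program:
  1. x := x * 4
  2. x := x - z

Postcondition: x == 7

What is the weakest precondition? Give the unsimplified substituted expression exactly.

post: x == 7
stmt 2: x := x - z  -- replace 1 occurrence(s) of x with (x - z)
  => ( x - z ) == 7
stmt 1: x := x * 4  -- replace 1 occurrence(s) of x with (x * 4)
  => ( ( x * 4 ) - z ) == 7

Answer: ( ( x * 4 ) - z ) == 7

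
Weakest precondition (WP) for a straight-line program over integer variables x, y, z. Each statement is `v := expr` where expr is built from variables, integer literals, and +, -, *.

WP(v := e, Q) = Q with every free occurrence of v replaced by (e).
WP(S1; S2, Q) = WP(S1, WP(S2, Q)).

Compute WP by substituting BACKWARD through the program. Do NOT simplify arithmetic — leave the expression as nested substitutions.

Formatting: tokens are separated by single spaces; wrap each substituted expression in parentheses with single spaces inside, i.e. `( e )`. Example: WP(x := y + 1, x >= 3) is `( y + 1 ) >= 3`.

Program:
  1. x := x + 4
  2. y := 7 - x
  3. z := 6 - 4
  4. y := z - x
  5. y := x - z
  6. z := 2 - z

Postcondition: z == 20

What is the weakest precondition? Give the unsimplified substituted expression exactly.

post: z == 20
stmt 6: z := 2 - z  -- replace 1 occurrence(s) of z with (2 - z)
  => ( 2 - z ) == 20
stmt 5: y := x - z  -- replace 0 occurrence(s) of y with (x - z)
  => ( 2 - z ) == 20
stmt 4: y := z - x  -- replace 0 occurrence(s) of y with (z - x)
  => ( 2 - z ) == 20
stmt 3: z := 6 - 4  -- replace 1 occurrence(s) of z with (6 - 4)
  => ( 2 - ( 6 - 4 ) ) == 20
stmt 2: y := 7 - x  -- replace 0 occurrence(s) of y with (7 - x)
  => ( 2 - ( 6 - 4 ) ) == 20
stmt 1: x := x + 4  -- replace 0 occurrence(s) of x with (x + 4)
  => ( 2 - ( 6 - 4 ) ) == 20

Answer: ( 2 - ( 6 - 4 ) ) == 20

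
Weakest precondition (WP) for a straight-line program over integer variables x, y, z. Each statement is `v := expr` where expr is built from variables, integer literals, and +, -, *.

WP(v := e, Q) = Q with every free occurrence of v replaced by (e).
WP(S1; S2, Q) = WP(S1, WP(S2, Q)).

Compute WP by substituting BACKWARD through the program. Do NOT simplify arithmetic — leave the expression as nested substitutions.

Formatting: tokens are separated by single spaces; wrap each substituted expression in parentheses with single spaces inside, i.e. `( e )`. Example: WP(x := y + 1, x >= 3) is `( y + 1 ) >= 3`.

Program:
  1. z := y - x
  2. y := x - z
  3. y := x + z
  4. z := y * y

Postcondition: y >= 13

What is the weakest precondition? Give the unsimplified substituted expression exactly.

Answer: ( x + ( y - x ) ) >= 13

Derivation:
post: y >= 13
stmt 4: z := y * y  -- replace 0 occurrence(s) of z with (y * y)
  => y >= 13
stmt 3: y := x + z  -- replace 1 occurrence(s) of y with (x + z)
  => ( x + z ) >= 13
stmt 2: y := x - z  -- replace 0 occurrence(s) of y with (x - z)
  => ( x + z ) >= 13
stmt 1: z := y - x  -- replace 1 occurrence(s) of z with (y - x)
  => ( x + ( y - x ) ) >= 13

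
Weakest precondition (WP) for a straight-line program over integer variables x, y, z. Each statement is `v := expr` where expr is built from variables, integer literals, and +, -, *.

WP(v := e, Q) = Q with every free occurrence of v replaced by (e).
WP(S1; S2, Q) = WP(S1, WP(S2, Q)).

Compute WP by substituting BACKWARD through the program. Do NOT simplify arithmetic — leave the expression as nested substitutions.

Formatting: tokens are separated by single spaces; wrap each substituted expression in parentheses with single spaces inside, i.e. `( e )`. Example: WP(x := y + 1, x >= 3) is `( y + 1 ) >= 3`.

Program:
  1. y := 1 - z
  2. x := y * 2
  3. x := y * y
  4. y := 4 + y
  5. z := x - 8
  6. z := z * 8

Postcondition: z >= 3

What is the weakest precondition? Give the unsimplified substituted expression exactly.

Answer: ( ( ( ( 1 - z ) * ( 1 - z ) ) - 8 ) * 8 ) >= 3

Derivation:
post: z >= 3
stmt 6: z := z * 8  -- replace 1 occurrence(s) of z with (z * 8)
  => ( z * 8 ) >= 3
stmt 5: z := x - 8  -- replace 1 occurrence(s) of z with (x - 8)
  => ( ( x - 8 ) * 8 ) >= 3
stmt 4: y := 4 + y  -- replace 0 occurrence(s) of y with (4 + y)
  => ( ( x - 8 ) * 8 ) >= 3
stmt 3: x := y * y  -- replace 1 occurrence(s) of x with (y * y)
  => ( ( ( y * y ) - 8 ) * 8 ) >= 3
stmt 2: x := y * 2  -- replace 0 occurrence(s) of x with (y * 2)
  => ( ( ( y * y ) - 8 ) * 8 ) >= 3
stmt 1: y := 1 - z  -- replace 2 occurrence(s) of y with (1 - z)
  => ( ( ( ( 1 - z ) * ( 1 - z ) ) - 8 ) * 8 ) >= 3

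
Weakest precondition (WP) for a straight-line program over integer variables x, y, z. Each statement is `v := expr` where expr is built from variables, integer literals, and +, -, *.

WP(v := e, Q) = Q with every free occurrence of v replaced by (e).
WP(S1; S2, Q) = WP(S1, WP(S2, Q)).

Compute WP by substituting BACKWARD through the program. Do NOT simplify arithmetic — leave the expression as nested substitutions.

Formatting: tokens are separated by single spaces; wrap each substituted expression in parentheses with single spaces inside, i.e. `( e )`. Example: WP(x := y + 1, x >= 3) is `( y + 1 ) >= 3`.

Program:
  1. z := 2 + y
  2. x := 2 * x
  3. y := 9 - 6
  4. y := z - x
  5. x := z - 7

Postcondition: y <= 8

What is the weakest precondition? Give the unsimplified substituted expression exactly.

post: y <= 8
stmt 5: x := z - 7  -- replace 0 occurrence(s) of x with (z - 7)
  => y <= 8
stmt 4: y := z - x  -- replace 1 occurrence(s) of y with (z - x)
  => ( z - x ) <= 8
stmt 3: y := 9 - 6  -- replace 0 occurrence(s) of y with (9 - 6)
  => ( z - x ) <= 8
stmt 2: x := 2 * x  -- replace 1 occurrence(s) of x with (2 * x)
  => ( z - ( 2 * x ) ) <= 8
stmt 1: z := 2 + y  -- replace 1 occurrence(s) of z with (2 + y)
  => ( ( 2 + y ) - ( 2 * x ) ) <= 8

Answer: ( ( 2 + y ) - ( 2 * x ) ) <= 8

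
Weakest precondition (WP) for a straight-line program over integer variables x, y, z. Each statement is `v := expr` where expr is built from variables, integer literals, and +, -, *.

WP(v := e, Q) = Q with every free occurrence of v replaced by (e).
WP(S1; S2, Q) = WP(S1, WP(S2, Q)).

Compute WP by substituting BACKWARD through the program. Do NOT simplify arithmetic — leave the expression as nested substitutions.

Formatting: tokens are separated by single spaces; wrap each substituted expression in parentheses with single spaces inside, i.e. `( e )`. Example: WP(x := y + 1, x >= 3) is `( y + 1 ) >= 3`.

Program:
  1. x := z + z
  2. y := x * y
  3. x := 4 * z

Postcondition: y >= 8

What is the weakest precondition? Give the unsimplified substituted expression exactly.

Answer: ( ( z + z ) * y ) >= 8

Derivation:
post: y >= 8
stmt 3: x := 4 * z  -- replace 0 occurrence(s) of x with (4 * z)
  => y >= 8
stmt 2: y := x * y  -- replace 1 occurrence(s) of y with (x * y)
  => ( x * y ) >= 8
stmt 1: x := z + z  -- replace 1 occurrence(s) of x with (z + z)
  => ( ( z + z ) * y ) >= 8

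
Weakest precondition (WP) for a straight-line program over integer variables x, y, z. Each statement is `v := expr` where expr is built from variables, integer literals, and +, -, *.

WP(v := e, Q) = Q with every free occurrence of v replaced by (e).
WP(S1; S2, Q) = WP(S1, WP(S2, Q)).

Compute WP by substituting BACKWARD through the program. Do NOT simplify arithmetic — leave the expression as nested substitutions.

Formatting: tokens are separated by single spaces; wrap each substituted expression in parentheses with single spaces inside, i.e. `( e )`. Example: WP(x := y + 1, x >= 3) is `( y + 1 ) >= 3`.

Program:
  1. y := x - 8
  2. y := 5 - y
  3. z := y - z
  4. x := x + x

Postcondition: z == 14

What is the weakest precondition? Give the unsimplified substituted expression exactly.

post: z == 14
stmt 4: x := x + x  -- replace 0 occurrence(s) of x with (x + x)
  => z == 14
stmt 3: z := y - z  -- replace 1 occurrence(s) of z with (y - z)
  => ( y - z ) == 14
stmt 2: y := 5 - y  -- replace 1 occurrence(s) of y with (5 - y)
  => ( ( 5 - y ) - z ) == 14
stmt 1: y := x - 8  -- replace 1 occurrence(s) of y with (x - 8)
  => ( ( 5 - ( x - 8 ) ) - z ) == 14

Answer: ( ( 5 - ( x - 8 ) ) - z ) == 14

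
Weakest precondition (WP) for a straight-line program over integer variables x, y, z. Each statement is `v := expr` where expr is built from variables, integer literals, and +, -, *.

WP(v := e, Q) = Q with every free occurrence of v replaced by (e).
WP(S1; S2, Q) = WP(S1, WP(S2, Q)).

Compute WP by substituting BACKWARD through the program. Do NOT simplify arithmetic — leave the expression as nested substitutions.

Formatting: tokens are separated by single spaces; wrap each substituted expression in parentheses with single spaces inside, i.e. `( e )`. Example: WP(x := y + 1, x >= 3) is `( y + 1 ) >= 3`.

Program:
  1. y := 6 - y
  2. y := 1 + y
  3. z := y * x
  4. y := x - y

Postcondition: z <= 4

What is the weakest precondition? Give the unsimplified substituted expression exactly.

post: z <= 4
stmt 4: y := x - y  -- replace 0 occurrence(s) of y with (x - y)
  => z <= 4
stmt 3: z := y * x  -- replace 1 occurrence(s) of z with (y * x)
  => ( y * x ) <= 4
stmt 2: y := 1 + y  -- replace 1 occurrence(s) of y with (1 + y)
  => ( ( 1 + y ) * x ) <= 4
stmt 1: y := 6 - y  -- replace 1 occurrence(s) of y with (6 - y)
  => ( ( 1 + ( 6 - y ) ) * x ) <= 4

Answer: ( ( 1 + ( 6 - y ) ) * x ) <= 4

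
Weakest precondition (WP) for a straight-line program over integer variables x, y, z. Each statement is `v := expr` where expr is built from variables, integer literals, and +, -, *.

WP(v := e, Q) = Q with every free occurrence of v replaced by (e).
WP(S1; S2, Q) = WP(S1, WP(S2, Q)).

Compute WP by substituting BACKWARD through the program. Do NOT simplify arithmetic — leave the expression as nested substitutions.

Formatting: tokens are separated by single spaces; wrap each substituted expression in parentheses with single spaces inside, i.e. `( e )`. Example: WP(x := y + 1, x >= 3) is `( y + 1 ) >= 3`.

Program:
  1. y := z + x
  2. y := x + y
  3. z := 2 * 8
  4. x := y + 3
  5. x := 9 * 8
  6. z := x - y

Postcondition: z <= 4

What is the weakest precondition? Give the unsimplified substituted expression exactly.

post: z <= 4
stmt 6: z := x - y  -- replace 1 occurrence(s) of z with (x - y)
  => ( x - y ) <= 4
stmt 5: x := 9 * 8  -- replace 1 occurrence(s) of x with (9 * 8)
  => ( ( 9 * 8 ) - y ) <= 4
stmt 4: x := y + 3  -- replace 0 occurrence(s) of x with (y + 3)
  => ( ( 9 * 8 ) - y ) <= 4
stmt 3: z := 2 * 8  -- replace 0 occurrence(s) of z with (2 * 8)
  => ( ( 9 * 8 ) - y ) <= 4
stmt 2: y := x + y  -- replace 1 occurrence(s) of y with (x + y)
  => ( ( 9 * 8 ) - ( x + y ) ) <= 4
stmt 1: y := z + x  -- replace 1 occurrence(s) of y with (z + x)
  => ( ( 9 * 8 ) - ( x + ( z + x ) ) ) <= 4

Answer: ( ( 9 * 8 ) - ( x + ( z + x ) ) ) <= 4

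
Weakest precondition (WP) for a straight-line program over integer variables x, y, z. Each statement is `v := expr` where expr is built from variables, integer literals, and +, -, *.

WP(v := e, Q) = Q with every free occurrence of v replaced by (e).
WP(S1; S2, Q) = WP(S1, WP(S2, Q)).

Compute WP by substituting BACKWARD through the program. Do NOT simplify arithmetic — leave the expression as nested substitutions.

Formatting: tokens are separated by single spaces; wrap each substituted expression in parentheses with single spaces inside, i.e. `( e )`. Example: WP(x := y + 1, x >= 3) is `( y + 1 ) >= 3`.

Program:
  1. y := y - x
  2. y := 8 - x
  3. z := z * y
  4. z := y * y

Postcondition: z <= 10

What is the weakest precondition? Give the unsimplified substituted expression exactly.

post: z <= 10
stmt 4: z := y * y  -- replace 1 occurrence(s) of z with (y * y)
  => ( y * y ) <= 10
stmt 3: z := z * y  -- replace 0 occurrence(s) of z with (z * y)
  => ( y * y ) <= 10
stmt 2: y := 8 - x  -- replace 2 occurrence(s) of y with (8 - x)
  => ( ( 8 - x ) * ( 8 - x ) ) <= 10
stmt 1: y := y - x  -- replace 0 occurrence(s) of y with (y - x)
  => ( ( 8 - x ) * ( 8 - x ) ) <= 10

Answer: ( ( 8 - x ) * ( 8 - x ) ) <= 10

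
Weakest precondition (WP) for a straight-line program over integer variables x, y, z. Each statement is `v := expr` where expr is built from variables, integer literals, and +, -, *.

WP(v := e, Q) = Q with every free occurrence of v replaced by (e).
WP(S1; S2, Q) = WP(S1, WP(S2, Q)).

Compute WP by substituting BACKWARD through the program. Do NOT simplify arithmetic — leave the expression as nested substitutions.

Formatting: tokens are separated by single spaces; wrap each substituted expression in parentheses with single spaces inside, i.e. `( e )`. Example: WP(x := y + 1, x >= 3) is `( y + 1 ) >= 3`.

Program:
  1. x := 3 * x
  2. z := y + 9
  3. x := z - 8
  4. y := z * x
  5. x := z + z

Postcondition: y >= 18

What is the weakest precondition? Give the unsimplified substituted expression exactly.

Answer: ( ( y + 9 ) * ( ( y + 9 ) - 8 ) ) >= 18

Derivation:
post: y >= 18
stmt 5: x := z + z  -- replace 0 occurrence(s) of x with (z + z)
  => y >= 18
stmt 4: y := z * x  -- replace 1 occurrence(s) of y with (z * x)
  => ( z * x ) >= 18
stmt 3: x := z - 8  -- replace 1 occurrence(s) of x with (z - 8)
  => ( z * ( z - 8 ) ) >= 18
stmt 2: z := y + 9  -- replace 2 occurrence(s) of z with (y + 9)
  => ( ( y + 9 ) * ( ( y + 9 ) - 8 ) ) >= 18
stmt 1: x := 3 * x  -- replace 0 occurrence(s) of x with (3 * x)
  => ( ( y + 9 ) * ( ( y + 9 ) - 8 ) ) >= 18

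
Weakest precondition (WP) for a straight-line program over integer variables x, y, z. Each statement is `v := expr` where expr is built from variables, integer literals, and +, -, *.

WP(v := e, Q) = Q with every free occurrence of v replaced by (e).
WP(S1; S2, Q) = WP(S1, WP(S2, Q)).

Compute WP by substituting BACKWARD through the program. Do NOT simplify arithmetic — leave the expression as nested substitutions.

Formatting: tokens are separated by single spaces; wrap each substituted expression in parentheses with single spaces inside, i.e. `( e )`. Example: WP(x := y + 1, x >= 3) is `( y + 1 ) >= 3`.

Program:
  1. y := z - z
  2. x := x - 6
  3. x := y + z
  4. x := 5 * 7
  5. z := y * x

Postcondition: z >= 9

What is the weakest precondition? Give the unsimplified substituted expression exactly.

post: z >= 9
stmt 5: z := y * x  -- replace 1 occurrence(s) of z with (y * x)
  => ( y * x ) >= 9
stmt 4: x := 5 * 7  -- replace 1 occurrence(s) of x with (5 * 7)
  => ( y * ( 5 * 7 ) ) >= 9
stmt 3: x := y + z  -- replace 0 occurrence(s) of x with (y + z)
  => ( y * ( 5 * 7 ) ) >= 9
stmt 2: x := x - 6  -- replace 0 occurrence(s) of x with (x - 6)
  => ( y * ( 5 * 7 ) ) >= 9
stmt 1: y := z - z  -- replace 1 occurrence(s) of y with (z - z)
  => ( ( z - z ) * ( 5 * 7 ) ) >= 9

Answer: ( ( z - z ) * ( 5 * 7 ) ) >= 9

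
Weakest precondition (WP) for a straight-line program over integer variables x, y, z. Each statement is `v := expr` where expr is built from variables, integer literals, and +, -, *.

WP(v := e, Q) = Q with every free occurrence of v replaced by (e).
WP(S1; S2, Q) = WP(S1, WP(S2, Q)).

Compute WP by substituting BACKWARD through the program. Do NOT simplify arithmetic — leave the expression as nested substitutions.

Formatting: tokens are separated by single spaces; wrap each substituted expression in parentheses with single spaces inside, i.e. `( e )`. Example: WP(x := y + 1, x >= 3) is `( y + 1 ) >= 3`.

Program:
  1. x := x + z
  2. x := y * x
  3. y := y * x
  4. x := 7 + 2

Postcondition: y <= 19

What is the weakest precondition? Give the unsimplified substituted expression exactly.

post: y <= 19
stmt 4: x := 7 + 2  -- replace 0 occurrence(s) of x with (7 + 2)
  => y <= 19
stmt 3: y := y * x  -- replace 1 occurrence(s) of y with (y * x)
  => ( y * x ) <= 19
stmt 2: x := y * x  -- replace 1 occurrence(s) of x with (y * x)
  => ( y * ( y * x ) ) <= 19
stmt 1: x := x + z  -- replace 1 occurrence(s) of x with (x + z)
  => ( y * ( y * ( x + z ) ) ) <= 19

Answer: ( y * ( y * ( x + z ) ) ) <= 19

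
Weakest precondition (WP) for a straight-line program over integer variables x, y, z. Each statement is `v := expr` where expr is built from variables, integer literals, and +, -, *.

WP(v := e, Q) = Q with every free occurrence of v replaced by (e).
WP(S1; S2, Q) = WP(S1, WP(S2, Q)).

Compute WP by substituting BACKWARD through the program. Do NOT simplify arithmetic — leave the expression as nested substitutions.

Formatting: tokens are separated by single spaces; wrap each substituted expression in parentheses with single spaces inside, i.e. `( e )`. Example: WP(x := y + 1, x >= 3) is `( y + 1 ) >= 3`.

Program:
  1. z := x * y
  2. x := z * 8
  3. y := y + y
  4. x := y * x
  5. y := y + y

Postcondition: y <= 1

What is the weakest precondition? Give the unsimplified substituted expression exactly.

Answer: ( ( y + y ) + ( y + y ) ) <= 1

Derivation:
post: y <= 1
stmt 5: y := y + y  -- replace 1 occurrence(s) of y with (y + y)
  => ( y + y ) <= 1
stmt 4: x := y * x  -- replace 0 occurrence(s) of x with (y * x)
  => ( y + y ) <= 1
stmt 3: y := y + y  -- replace 2 occurrence(s) of y with (y + y)
  => ( ( y + y ) + ( y + y ) ) <= 1
stmt 2: x := z * 8  -- replace 0 occurrence(s) of x with (z * 8)
  => ( ( y + y ) + ( y + y ) ) <= 1
stmt 1: z := x * y  -- replace 0 occurrence(s) of z with (x * y)
  => ( ( y + y ) + ( y + y ) ) <= 1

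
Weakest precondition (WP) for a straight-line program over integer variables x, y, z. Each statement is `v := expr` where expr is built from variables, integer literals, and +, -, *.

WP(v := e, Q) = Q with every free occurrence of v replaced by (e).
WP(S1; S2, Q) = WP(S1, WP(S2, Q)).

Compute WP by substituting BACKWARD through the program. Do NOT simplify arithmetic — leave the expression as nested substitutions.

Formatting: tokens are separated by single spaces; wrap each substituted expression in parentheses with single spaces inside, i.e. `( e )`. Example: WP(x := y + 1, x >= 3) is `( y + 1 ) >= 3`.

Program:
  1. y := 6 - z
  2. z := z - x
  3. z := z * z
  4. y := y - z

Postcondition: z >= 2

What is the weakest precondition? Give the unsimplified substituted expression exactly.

post: z >= 2
stmt 4: y := y - z  -- replace 0 occurrence(s) of y with (y - z)
  => z >= 2
stmt 3: z := z * z  -- replace 1 occurrence(s) of z with (z * z)
  => ( z * z ) >= 2
stmt 2: z := z - x  -- replace 2 occurrence(s) of z with (z - x)
  => ( ( z - x ) * ( z - x ) ) >= 2
stmt 1: y := 6 - z  -- replace 0 occurrence(s) of y with (6 - z)
  => ( ( z - x ) * ( z - x ) ) >= 2

Answer: ( ( z - x ) * ( z - x ) ) >= 2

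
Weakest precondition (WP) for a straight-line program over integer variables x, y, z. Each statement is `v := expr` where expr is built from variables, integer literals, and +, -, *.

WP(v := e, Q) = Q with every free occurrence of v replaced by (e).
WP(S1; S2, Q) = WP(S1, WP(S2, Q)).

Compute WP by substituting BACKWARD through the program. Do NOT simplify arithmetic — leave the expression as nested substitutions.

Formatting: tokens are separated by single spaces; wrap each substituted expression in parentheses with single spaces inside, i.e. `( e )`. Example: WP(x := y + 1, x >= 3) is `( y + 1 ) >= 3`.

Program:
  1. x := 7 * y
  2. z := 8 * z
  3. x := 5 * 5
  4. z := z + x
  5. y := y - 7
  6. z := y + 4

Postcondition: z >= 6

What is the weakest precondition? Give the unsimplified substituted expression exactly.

Answer: ( ( y - 7 ) + 4 ) >= 6

Derivation:
post: z >= 6
stmt 6: z := y + 4  -- replace 1 occurrence(s) of z with (y + 4)
  => ( y + 4 ) >= 6
stmt 5: y := y - 7  -- replace 1 occurrence(s) of y with (y - 7)
  => ( ( y - 7 ) + 4 ) >= 6
stmt 4: z := z + x  -- replace 0 occurrence(s) of z with (z + x)
  => ( ( y - 7 ) + 4 ) >= 6
stmt 3: x := 5 * 5  -- replace 0 occurrence(s) of x with (5 * 5)
  => ( ( y - 7 ) + 4 ) >= 6
stmt 2: z := 8 * z  -- replace 0 occurrence(s) of z with (8 * z)
  => ( ( y - 7 ) + 4 ) >= 6
stmt 1: x := 7 * y  -- replace 0 occurrence(s) of x with (7 * y)
  => ( ( y - 7 ) + 4 ) >= 6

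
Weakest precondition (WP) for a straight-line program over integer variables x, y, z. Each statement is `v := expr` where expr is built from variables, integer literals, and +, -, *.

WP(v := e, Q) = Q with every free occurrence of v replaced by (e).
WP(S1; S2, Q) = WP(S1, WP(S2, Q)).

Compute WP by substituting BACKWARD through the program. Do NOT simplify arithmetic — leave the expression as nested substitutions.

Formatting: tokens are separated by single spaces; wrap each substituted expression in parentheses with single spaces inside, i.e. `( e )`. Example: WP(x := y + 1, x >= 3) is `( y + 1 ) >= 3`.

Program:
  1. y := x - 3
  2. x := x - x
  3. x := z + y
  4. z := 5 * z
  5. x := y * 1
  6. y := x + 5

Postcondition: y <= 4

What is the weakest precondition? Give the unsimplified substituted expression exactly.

post: y <= 4
stmt 6: y := x + 5  -- replace 1 occurrence(s) of y with (x + 5)
  => ( x + 5 ) <= 4
stmt 5: x := y * 1  -- replace 1 occurrence(s) of x with (y * 1)
  => ( ( y * 1 ) + 5 ) <= 4
stmt 4: z := 5 * z  -- replace 0 occurrence(s) of z with (5 * z)
  => ( ( y * 1 ) + 5 ) <= 4
stmt 3: x := z + y  -- replace 0 occurrence(s) of x with (z + y)
  => ( ( y * 1 ) + 5 ) <= 4
stmt 2: x := x - x  -- replace 0 occurrence(s) of x with (x - x)
  => ( ( y * 1 ) + 5 ) <= 4
stmt 1: y := x - 3  -- replace 1 occurrence(s) of y with (x - 3)
  => ( ( ( x - 3 ) * 1 ) + 5 ) <= 4

Answer: ( ( ( x - 3 ) * 1 ) + 5 ) <= 4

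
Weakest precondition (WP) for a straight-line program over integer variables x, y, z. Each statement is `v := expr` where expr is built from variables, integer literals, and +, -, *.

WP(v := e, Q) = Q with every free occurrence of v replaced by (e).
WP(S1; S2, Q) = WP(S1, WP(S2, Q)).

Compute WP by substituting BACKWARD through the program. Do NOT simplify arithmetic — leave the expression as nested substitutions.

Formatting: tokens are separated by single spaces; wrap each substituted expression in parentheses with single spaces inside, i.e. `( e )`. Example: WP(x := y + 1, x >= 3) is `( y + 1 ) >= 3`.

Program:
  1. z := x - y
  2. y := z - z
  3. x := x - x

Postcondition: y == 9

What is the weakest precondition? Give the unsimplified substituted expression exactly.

Answer: ( ( x - y ) - ( x - y ) ) == 9

Derivation:
post: y == 9
stmt 3: x := x - x  -- replace 0 occurrence(s) of x with (x - x)
  => y == 9
stmt 2: y := z - z  -- replace 1 occurrence(s) of y with (z - z)
  => ( z - z ) == 9
stmt 1: z := x - y  -- replace 2 occurrence(s) of z with (x - y)
  => ( ( x - y ) - ( x - y ) ) == 9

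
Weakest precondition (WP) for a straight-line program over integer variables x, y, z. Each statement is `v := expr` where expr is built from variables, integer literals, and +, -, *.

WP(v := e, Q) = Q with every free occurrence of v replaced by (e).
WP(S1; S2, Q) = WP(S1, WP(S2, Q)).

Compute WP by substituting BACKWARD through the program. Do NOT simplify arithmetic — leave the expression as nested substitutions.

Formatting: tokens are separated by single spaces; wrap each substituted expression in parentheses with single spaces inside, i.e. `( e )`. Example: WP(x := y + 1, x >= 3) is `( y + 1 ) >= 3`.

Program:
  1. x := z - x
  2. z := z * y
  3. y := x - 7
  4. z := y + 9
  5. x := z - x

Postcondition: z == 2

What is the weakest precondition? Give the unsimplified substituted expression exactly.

Answer: ( ( ( z - x ) - 7 ) + 9 ) == 2

Derivation:
post: z == 2
stmt 5: x := z - x  -- replace 0 occurrence(s) of x with (z - x)
  => z == 2
stmt 4: z := y + 9  -- replace 1 occurrence(s) of z with (y + 9)
  => ( y + 9 ) == 2
stmt 3: y := x - 7  -- replace 1 occurrence(s) of y with (x - 7)
  => ( ( x - 7 ) + 9 ) == 2
stmt 2: z := z * y  -- replace 0 occurrence(s) of z with (z * y)
  => ( ( x - 7 ) + 9 ) == 2
stmt 1: x := z - x  -- replace 1 occurrence(s) of x with (z - x)
  => ( ( ( z - x ) - 7 ) + 9 ) == 2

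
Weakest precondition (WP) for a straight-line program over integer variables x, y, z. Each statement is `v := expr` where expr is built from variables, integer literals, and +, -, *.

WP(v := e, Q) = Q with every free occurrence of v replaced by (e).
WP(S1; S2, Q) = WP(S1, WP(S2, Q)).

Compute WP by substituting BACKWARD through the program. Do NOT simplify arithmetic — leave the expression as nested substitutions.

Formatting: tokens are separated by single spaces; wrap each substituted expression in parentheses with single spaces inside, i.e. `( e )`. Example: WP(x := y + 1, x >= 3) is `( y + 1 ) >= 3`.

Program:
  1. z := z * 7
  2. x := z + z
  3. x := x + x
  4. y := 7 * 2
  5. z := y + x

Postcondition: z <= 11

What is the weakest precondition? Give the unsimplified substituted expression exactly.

post: z <= 11
stmt 5: z := y + x  -- replace 1 occurrence(s) of z with (y + x)
  => ( y + x ) <= 11
stmt 4: y := 7 * 2  -- replace 1 occurrence(s) of y with (7 * 2)
  => ( ( 7 * 2 ) + x ) <= 11
stmt 3: x := x + x  -- replace 1 occurrence(s) of x with (x + x)
  => ( ( 7 * 2 ) + ( x + x ) ) <= 11
stmt 2: x := z + z  -- replace 2 occurrence(s) of x with (z + z)
  => ( ( 7 * 2 ) + ( ( z + z ) + ( z + z ) ) ) <= 11
stmt 1: z := z * 7  -- replace 4 occurrence(s) of z with (z * 7)
  => ( ( 7 * 2 ) + ( ( ( z * 7 ) + ( z * 7 ) ) + ( ( z * 7 ) + ( z * 7 ) ) ) ) <= 11

Answer: ( ( 7 * 2 ) + ( ( ( z * 7 ) + ( z * 7 ) ) + ( ( z * 7 ) + ( z * 7 ) ) ) ) <= 11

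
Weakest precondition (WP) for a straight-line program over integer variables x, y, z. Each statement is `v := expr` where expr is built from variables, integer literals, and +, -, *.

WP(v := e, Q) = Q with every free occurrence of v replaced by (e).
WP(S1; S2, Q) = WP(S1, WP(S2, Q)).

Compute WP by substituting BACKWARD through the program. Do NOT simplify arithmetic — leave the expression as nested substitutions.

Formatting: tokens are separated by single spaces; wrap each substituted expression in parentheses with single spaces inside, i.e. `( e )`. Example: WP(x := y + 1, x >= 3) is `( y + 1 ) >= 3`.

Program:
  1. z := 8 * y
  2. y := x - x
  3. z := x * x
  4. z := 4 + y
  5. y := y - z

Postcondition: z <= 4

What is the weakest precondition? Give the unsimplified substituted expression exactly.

post: z <= 4
stmt 5: y := y - z  -- replace 0 occurrence(s) of y with (y - z)
  => z <= 4
stmt 4: z := 4 + y  -- replace 1 occurrence(s) of z with (4 + y)
  => ( 4 + y ) <= 4
stmt 3: z := x * x  -- replace 0 occurrence(s) of z with (x * x)
  => ( 4 + y ) <= 4
stmt 2: y := x - x  -- replace 1 occurrence(s) of y with (x - x)
  => ( 4 + ( x - x ) ) <= 4
stmt 1: z := 8 * y  -- replace 0 occurrence(s) of z with (8 * y)
  => ( 4 + ( x - x ) ) <= 4

Answer: ( 4 + ( x - x ) ) <= 4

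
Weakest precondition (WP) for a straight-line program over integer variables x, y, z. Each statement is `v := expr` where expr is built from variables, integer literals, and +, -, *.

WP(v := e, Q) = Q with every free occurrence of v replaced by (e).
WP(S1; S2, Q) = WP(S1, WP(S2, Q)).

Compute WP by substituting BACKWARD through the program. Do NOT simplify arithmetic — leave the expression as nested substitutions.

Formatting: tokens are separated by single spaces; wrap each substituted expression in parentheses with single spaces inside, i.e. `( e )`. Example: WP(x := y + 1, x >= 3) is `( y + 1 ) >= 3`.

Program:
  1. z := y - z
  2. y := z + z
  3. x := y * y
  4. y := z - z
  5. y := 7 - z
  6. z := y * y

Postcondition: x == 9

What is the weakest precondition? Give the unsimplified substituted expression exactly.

post: x == 9
stmt 6: z := y * y  -- replace 0 occurrence(s) of z with (y * y)
  => x == 9
stmt 5: y := 7 - z  -- replace 0 occurrence(s) of y with (7 - z)
  => x == 9
stmt 4: y := z - z  -- replace 0 occurrence(s) of y with (z - z)
  => x == 9
stmt 3: x := y * y  -- replace 1 occurrence(s) of x with (y * y)
  => ( y * y ) == 9
stmt 2: y := z + z  -- replace 2 occurrence(s) of y with (z + z)
  => ( ( z + z ) * ( z + z ) ) == 9
stmt 1: z := y - z  -- replace 4 occurrence(s) of z with (y - z)
  => ( ( ( y - z ) + ( y - z ) ) * ( ( y - z ) + ( y - z ) ) ) == 9

Answer: ( ( ( y - z ) + ( y - z ) ) * ( ( y - z ) + ( y - z ) ) ) == 9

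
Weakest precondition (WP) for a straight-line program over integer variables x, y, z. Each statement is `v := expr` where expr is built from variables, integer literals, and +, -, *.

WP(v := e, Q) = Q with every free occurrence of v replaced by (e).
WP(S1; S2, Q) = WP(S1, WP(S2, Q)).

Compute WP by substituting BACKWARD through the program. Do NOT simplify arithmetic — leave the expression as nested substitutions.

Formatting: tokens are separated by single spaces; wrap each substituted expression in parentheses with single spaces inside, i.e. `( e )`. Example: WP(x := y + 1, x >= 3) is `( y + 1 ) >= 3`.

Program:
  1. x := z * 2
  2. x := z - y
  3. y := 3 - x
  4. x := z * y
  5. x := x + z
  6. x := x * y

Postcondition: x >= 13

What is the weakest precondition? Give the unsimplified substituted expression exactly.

post: x >= 13
stmt 6: x := x * y  -- replace 1 occurrence(s) of x with (x * y)
  => ( x * y ) >= 13
stmt 5: x := x + z  -- replace 1 occurrence(s) of x with (x + z)
  => ( ( x + z ) * y ) >= 13
stmt 4: x := z * y  -- replace 1 occurrence(s) of x with (z * y)
  => ( ( ( z * y ) + z ) * y ) >= 13
stmt 3: y := 3 - x  -- replace 2 occurrence(s) of y with (3 - x)
  => ( ( ( z * ( 3 - x ) ) + z ) * ( 3 - x ) ) >= 13
stmt 2: x := z - y  -- replace 2 occurrence(s) of x with (z - y)
  => ( ( ( z * ( 3 - ( z - y ) ) ) + z ) * ( 3 - ( z - y ) ) ) >= 13
stmt 1: x := z * 2  -- replace 0 occurrence(s) of x with (z * 2)
  => ( ( ( z * ( 3 - ( z - y ) ) ) + z ) * ( 3 - ( z - y ) ) ) >= 13

Answer: ( ( ( z * ( 3 - ( z - y ) ) ) + z ) * ( 3 - ( z - y ) ) ) >= 13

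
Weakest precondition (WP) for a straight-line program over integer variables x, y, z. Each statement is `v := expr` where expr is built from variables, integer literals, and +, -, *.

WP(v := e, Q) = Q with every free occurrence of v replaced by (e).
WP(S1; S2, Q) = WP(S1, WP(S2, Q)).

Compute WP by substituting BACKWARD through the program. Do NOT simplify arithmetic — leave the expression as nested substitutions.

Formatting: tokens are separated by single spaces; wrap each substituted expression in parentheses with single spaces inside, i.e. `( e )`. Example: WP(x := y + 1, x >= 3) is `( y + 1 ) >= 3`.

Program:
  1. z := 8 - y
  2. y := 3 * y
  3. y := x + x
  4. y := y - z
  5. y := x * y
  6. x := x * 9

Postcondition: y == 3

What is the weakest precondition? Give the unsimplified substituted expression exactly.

post: y == 3
stmt 6: x := x * 9  -- replace 0 occurrence(s) of x with (x * 9)
  => y == 3
stmt 5: y := x * y  -- replace 1 occurrence(s) of y with (x * y)
  => ( x * y ) == 3
stmt 4: y := y - z  -- replace 1 occurrence(s) of y with (y - z)
  => ( x * ( y - z ) ) == 3
stmt 3: y := x + x  -- replace 1 occurrence(s) of y with (x + x)
  => ( x * ( ( x + x ) - z ) ) == 3
stmt 2: y := 3 * y  -- replace 0 occurrence(s) of y with (3 * y)
  => ( x * ( ( x + x ) - z ) ) == 3
stmt 1: z := 8 - y  -- replace 1 occurrence(s) of z with (8 - y)
  => ( x * ( ( x + x ) - ( 8 - y ) ) ) == 3

Answer: ( x * ( ( x + x ) - ( 8 - y ) ) ) == 3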